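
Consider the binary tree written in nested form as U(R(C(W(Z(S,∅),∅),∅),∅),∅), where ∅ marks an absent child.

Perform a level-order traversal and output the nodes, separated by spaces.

Level-order visits nodes level by level from the root, left to right within each level.
Level 0: U
Level 1: R
Level 2: C
Level 3: W
Level 4: Z
Level 5: S

U R C W Z S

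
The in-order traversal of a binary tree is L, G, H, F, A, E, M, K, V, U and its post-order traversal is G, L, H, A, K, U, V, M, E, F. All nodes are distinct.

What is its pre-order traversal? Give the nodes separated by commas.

The last element of post-order is the root; it splits in-order into left and right subtrees.
Root F: left subtree has 3 nodes {L, G, H}, right has 6 {A, E, M, K, V, U}.
  Root H: left subtree has 2 nodes {L, G}, right has 0 { }.
    Root L: left subtree has 0 nodes { }, right has 1 {G}.
  Root E: left subtree has 1 node {A}, right has 4 {M, K, V, U}.
    Root M: left subtree has 0 nodes { }, right has 3 {K, V, U}.
      Root V: left subtree has 1 node {K}, right has 1 {U}.

F, H, L, G, E, A, M, V, K, U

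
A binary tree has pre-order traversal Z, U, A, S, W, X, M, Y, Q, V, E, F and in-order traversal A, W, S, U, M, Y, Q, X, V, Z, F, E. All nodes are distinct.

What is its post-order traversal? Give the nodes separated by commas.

The first element of pre-order is the root; it splits in-order into left and right subtrees.
Root Z: left subtree has 9 nodes {A, W, S, U, M, Y, Q, X, V}, right has 2 {F, E}.
  Root U: left subtree has 3 nodes {A, W, S}, right has 5 {M, Y, Q, X, V}.
    Root A: left subtree has 0 nodes { }, right has 2 {W, S}.
      Root S: left subtree has 1 node {W}, right has 0 { }.
    Root X: left subtree has 3 nodes {M, Y, Q}, right has 1 {V}.
      Root M: left subtree has 0 nodes { }, right has 2 {Y, Q}.
        Root Y: left subtree has 0 nodes { }, right has 1 {Q}.
  Root E: left subtree has 1 node {F}, right has 0 { }.

W, S, A, Q, Y, M, V, X, U, F, E, Z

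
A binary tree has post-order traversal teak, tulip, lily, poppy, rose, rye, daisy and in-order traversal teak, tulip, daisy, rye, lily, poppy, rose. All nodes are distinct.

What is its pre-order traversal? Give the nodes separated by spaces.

daisy tulip teak rye rose poppy lily

The last element of post-order is the root; it splits in-order into left and right subtrees.
Root daisy: left subtree has 2 nodes {teak, tulip}, right has 4 {rye, lily, poppy, rose}.
  Root tulip: left subtree has 1 node {teak}, right has 0 { }.
  Root rye: left subtree has 0 nodes { }, right has 3 {lily, poppy, rose}.
    Root rose: left subtree has 2 nodes {lily, poppy}, right has 0 { }.
      Root poppy: left subtree has 1 node {lily}, right has 0 { }.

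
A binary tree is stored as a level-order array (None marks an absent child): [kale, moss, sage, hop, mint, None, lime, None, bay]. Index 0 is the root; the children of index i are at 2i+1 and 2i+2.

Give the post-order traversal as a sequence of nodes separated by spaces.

bay hop mint moss lime sage kale

Post-order visits the left subtree, then the right subtree, then the node.
At kale: go left to moss.
  At moss: go left to hop.
    At hop: no left child.
    At hop: go right to bay.
      bay is a leaf — visit bay.
    Visit hop.
  At moss: go right to mint.
    mint is a leaf — visit mint.
  Visit moss.
At kale: go right to sage.
  At sage: no left child.
  At sage: go right to lime.
    lime is a leaf — visit lime.
  Visit sage.
Visit kale.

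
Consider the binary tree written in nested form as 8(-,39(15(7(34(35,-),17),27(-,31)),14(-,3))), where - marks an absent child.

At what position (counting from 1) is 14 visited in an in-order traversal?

In-order visits the left subtree, then the node, then the right subtree.
At 8: no left child.
Visit 8.
At 8: go right to 39.
  At 39: go left to 15.
    At 15: go left to 7.
      At 7: go left to 34.
        At 34: go left to 35.
          35 is a leaf — visit 35.
        Visit 34.
        At 34: no right child.
      Visit 7.
      At 7: go right to 17.
        17 is a leaf — visit 17.
    Visit 15.
    At 15: go right to 27.
      At 27: no left child.
      Visit 27.
      At 27: go right to 31.
        31 is a leaf — visit 31.
  Visit 39.
  At 39: go right to 14.
    At 14: no left child.
    Visit 14.
    At 14: go right to 3.
      3 is a leaf — visit 3.
Full in-order sequence: 8, 35, 34, 7, 17, 15, 27, 31, 39, 14, 3.

10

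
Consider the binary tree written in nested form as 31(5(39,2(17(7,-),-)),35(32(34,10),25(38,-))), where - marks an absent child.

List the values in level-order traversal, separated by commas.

31, 5, 35, 39, 2, 32, 25, 17, 34, 10, 38, 7

Level-order visits nodes level by level from the root, left to right within each level.
Level 0: 31
Level 1: 5, 35
Level 2: 39, 2, 32, 25
Level 3: 17, 34, 10, 38
Level 4: 7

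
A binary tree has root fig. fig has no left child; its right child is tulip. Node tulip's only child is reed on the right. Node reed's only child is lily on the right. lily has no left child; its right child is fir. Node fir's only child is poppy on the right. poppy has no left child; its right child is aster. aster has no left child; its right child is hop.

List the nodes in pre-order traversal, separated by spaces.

Pre-order visits the node, then its left subtree, then its right subtree.
Visit fig.
At fig: no left child.
At fig: go right to tulip.
  Visit tulip.
  At tulip: no left child.
  At tulip: go right to reed.
    Visit reed.
    At reed: no left child.
    At reed: go right to lily.
      Visit lily.
      At lily: no left child.
      At lily: go right to fir.
        Visit fir.
        At fir: no left child.
        At fir: go right to poppy.
          Visit poppy.
          At poppy: no left child.
          At poppy: go right to aster.
            Visit aster.
            At aster: no left child.
            At aster: go right to hop.
              hop is a leaf — visit hop.

fig tulip reed lily fir poppy aster hop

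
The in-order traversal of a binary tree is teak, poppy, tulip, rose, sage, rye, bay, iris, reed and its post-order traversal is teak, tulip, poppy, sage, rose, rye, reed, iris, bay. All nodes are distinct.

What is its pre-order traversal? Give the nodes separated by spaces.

bay rye rose poppy teak tulip sage iris reed

The last element of post-order is the root; it splits in-order into left and right subtrees.
Root bay: left subtree has 6 nodes {teak, poppy, tulip, rose, sage, rye}, right has 2 {iris, reed}.
  Root rye: left subtree has 5 nodes {teak, poppy, tulip, rose, sage}, right has 0 { }.
    Root rose: left subtree has 3 nodes {teak, poppy, tulip}, right has 1 {sage}.
      Root poppy: left subtree has 1 node {teak}, right has 1 {tulip}.
  Root iris: left subtree has 0 nodes { }, right has 1 {reed}.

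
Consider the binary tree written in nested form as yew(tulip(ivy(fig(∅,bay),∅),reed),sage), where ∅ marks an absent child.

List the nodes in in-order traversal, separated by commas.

fig, bay, ivy, tulip, reed, yew, sage

In-order visits the left subtree, then the node, then the right subtree.
At yew: go left to tulip.
  At tulip: go left to ivy.
    At ivy: go left to fig.
      At fig: no left child.
      Visit fig.
      At fig: go right to bay.
        bay is a leaf — visit bay.
    Visit ivy.
    At ivy: no right child.
  Visit tulip.
  At tulip: go right to reed.
    reed is a leaf — visit reed.
Visit yew.
At yew: go right to sage.
  sage is a leaf — visit sage.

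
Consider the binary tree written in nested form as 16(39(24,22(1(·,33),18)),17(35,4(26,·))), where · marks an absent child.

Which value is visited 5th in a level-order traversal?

Level-order visits nodes level by level from the root, left to right within each level.
Level 0: 16
Level 1: 39, 17
Level 2: 24, 22, 35, 4
Level 3: 1, 18, 26
Level 4: 33
Full level-order sequence: 16, 39, 17, 24, 22, 35, 4, 1, 18, 26, 33.

22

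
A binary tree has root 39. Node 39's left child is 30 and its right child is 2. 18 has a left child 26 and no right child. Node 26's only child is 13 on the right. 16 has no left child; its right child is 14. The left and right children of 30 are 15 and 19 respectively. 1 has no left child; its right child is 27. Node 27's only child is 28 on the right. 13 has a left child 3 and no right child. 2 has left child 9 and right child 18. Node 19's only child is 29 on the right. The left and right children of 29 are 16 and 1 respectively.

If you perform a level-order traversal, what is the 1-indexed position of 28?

16

Level-order visits nodes level by level from the root, left to right within each level.
Level 0: 39
Level 1: 30, 2
Level 2: 15, 19, 9, 18
Level 3: 29, 26
Level 4: 16, 1, 13
Level 5: 14, 27, 3
Level 6: 28
Full level-order sequence: 39, 30, 2, 15, 19, 9, 18, 29, 26, 16, 1, 13, 14, 27, 3, 28.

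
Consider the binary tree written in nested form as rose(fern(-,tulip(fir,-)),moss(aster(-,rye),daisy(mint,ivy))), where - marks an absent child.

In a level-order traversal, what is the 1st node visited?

rose

Level-order visits nodes level by level from the root, left to right within each level.
Level 0: rose
Level 1: fern, moss
Level 2: tulip, aster, daisy
Level 3: fir, rye, mint, ivy
Full level-order sequence: rose, fern, moss, tulip, aster, daisy, fir, rye, mint, ivy.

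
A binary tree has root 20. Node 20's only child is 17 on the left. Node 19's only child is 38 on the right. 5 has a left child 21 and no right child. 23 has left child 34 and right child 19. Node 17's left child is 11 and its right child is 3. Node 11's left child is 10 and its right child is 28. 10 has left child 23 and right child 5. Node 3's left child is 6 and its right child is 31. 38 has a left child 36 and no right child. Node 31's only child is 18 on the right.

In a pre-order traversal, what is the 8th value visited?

38

Pre-order visits the node, then its left subtree, then its right subtree.
Visit 20.
At 20: go left to 17.
  Visit 17.
  At 17: go left to 11.
    Visit 11.
    At 11: go left to 10.
      Visit 10.
      At 10: go left to 23.
        Visit 23.
        At 23: go left to 34.
          34 is a leaf — visit 34.
        At 23: go right to 19.
          Visit 19.
          At 19: no left child.
          At 19: go right to 38.
            Visit 38.
            At 38: go left to 36.
              36 is a leaf — visit 36.
            At 38: no right child.
      At 10: go right to 5.
        Visit 5.
        At 5: go left to 21.
          21 is a leaf — visit 21.
        At 5: no right child.
    At 11: go right to 28.
      28 is a leaf — visit 28.
  At 17: go right to 3.
    Visit 3.
    At 3: go left to 6.
      6 is a leaf — visit 6.
    At 3: go right to 31.
      Visit 31.
      At 31: no left child.
      At 31: go right to 18.
        18 is a leaf — visit 18.
At 20: no right child.
Full pre-order sequence: 20, 17, 11, 10, 23, 34, 19, 38, 36, 5, 21, 28, 3, 6, 31, 18.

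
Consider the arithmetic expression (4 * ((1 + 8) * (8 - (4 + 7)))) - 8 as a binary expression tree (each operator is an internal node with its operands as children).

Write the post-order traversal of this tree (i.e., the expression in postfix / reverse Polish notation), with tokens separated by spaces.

Post-order on an expression tree gives postfix notation: for each operator, emit left operand, right operand, then the operator.

4 1 8 + 8 4 7 + - * * 8 -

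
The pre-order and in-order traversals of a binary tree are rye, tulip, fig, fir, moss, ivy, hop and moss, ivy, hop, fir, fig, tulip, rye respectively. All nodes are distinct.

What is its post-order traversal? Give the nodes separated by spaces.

hop ivy moss fir fig tulip rye

The first element of pre-order is the root; it splits in-order into left and right subtrees.
Root rye: left subtree has 6 nodes {moss, ivy, hop, fir, fig, tulip}, right has 0 { }.
  Root tulip: left subtree has 5 nodes {moss, ivy, hop, fir, fig}, right has 0 { }.
    Root fig: left subtree has 4 nodes {moss, ivy, hop, fir}, right has 0 { }.
      Root fir: left subtree has 3 nodes {moss, ivy, hop}, right has 0 { }.
        Root moss: left subtree has 0 nodes { }, right has 2 {ivy, hop}.
          Root ivy: left subtree has 0 nodes { }, right has 1 {hop}.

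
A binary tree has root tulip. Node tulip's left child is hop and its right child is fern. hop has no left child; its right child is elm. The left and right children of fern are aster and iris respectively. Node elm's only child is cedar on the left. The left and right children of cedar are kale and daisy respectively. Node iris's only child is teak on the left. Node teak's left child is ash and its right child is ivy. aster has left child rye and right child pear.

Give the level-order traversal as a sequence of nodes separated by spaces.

Level-order visits nodes level by level from the root, left to right within each level.
Level 0: tulip
Level 1: hop, fern
Level 2: elm, aster, iris
Level 3: cedar, rye, pear, teak
Level 4: kale, daisy, ash, ivy

tulip hop fern elm aster iris cedar rye pear teak kale daisy ash ivy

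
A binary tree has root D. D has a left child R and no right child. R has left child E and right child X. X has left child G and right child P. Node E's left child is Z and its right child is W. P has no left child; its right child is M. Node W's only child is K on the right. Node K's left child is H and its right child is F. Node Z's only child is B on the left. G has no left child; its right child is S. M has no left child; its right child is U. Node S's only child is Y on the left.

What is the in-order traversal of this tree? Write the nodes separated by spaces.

B Z E W H K F R G Y S X P M U D

In-order visits the left subtree, then the node, then the right subtree.
At D: go left to R.
  At R: go left to E.
    At E: go left to Z.
      At Z: go left to B.
        B is a leaf — visit B.
      Visit Z.
      At Z: no right child.
    Visit E.
    At E: go right to W.
      At W: no left child.
      Visit W.
      At W: go right to K.
        At K: go left to H.
          H is a leaf — visit H.
        Visit K.
        At K: go right to F.
          F is a leaf — visit F.
  Visit R.
  At R: go right to X.
    At X: go left to G.
      At G: no left child.
      Visit G.
      At G: go right to S.
        At S: go left to Y.
          Y is a leaf — visit Y.
        Visit S.
        At S: no right child.
    Visit X.
    At X: go right to P.
      At P: no left child.
      Visit P.
      At P: go right to M.
        At M: no left child.
        Visit M.
        At M: go right to U.
          U is a leaf — visit U.
Visit D.
At D: no right child.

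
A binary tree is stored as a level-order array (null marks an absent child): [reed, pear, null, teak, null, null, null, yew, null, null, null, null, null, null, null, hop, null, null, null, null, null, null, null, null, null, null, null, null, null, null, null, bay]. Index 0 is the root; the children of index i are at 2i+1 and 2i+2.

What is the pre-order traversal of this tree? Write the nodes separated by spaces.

Pre-order visits the node, then its left subtree, then its right subtree.
Visit reed.
At reed: go left to pear.
  Visit pear.
  At pear: go left to teak.
    Visit teak.
    At teak: go left to yew.
      Visit yew.
      At yew: go left to hop.
        Visit hop.
        At hop: go left to bay.
          bay is a leaf — visit bay.
        At hop: no right child.
      At yew: no right child.
    At teak: no right child.
  At pear: no right child.
At reed: no right child.

reed pear teak yew hop bay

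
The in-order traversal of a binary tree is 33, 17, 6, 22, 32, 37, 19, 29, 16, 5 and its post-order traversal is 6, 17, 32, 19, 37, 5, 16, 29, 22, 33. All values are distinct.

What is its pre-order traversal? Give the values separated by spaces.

The last element of post-order is the root; it splits in-order into left and right subtrees.
Root 33: left subtree has 0 nodes { }, right has 9 {17, 6, 22, 32, 37, 19, 29, 16, 5}.
  Root 22: left subtree has 2 nodes {17, 6}, right has 6 {32, 37, 19, 29, 16, 5}.
    Root 17: left subtree has 0 nodes { }, right has 1 {6}.
    Root 29: left subtree has 3 nodes {32, 37, 19}, right has 2 {16, 5}.
      Root 37: left subtree has 1 node {32}, right has 1 {19}.
      Root 16: left subtree has 0 nodes { }, right has 1 {5}.

33 22 17 6 29 37 32 19 16 5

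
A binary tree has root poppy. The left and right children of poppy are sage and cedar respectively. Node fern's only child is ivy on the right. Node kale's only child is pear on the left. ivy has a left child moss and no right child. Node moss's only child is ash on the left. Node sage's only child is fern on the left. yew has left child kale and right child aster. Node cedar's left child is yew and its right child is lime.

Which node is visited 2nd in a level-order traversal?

Level-order visits nodes level by level from the root, left to right within each level.
Level 0: poppy
Level 1: sage, cedar
Level 2: fern, yew, lime
Level 3: ivy, kale, aster
Level 4: moss, pear
Level 5: ash
Full level-order sequence: poppy, sage, cedar, fern, yew, lime, ivy, kale, aster, moss, pear, ash.

sage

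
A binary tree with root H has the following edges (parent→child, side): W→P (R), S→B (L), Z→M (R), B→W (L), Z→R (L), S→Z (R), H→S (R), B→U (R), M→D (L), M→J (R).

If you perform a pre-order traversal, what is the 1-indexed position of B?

Pre-order visits the node, then its left subtree, then its right subtree.
Visit H.
At H: no left child.
At H: go right to S.
  Visit S.
  At S: go left to B.
    Visit B.
    At B: go left to W.
      Visit W.
      At W: no left child.
      At W: go right to P.
        P is a leaf — visit P.
    At B: go right to U.
      U is a leaf — visit U.
  At S: go right to Z.
    Visit Z.
    At Z: go left to R.
      R is a leaf — visit R.
    At Z: go right to M.
      Visit M.
      At M: go left to D.
        D is a leaf — visit D.
      At M: go right to J.
        J is a leaf — visit J.
Full pre-order sequence: H, S, B, W, P, U, Z, R, M, D, J.

3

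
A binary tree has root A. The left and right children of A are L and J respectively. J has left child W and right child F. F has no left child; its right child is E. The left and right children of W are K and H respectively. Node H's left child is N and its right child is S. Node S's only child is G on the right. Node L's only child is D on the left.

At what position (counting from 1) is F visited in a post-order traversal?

10

Post-order visits the left subtree, then the right subtree, then the node.
At A: go left to L.
  At L: go left to D.
    D is a leaf — visit D.
  At L: no right child.
  Visit L.
At A: go right to J.
  At J: go left to W.
    At W: go left to K.
      K is a leaf — visit K.
    At W: go right to H.
      At H: go left to N.
        N is a leaf — visit N.
      At H: go right to S.
        At S: no left child.
        At S: go right to G.
          G is a leaf — visit G.
        Visit S.
      Visit H.
    Visit W.
  At J: go right to F.
    At F: no left child.
    At F: go right to E.
      E is a leaf — visit E.
    Visit F.
  Visit J.
Visit A.
Full post-order sequence: D, L, K, N, G, S, H, W, E, F, J, A.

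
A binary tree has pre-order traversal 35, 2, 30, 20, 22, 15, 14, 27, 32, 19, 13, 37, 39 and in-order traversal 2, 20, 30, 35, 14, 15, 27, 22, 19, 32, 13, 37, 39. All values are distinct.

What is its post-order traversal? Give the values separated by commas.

The first element of pre-order is the root; it splits in-order into left and right subtrees.
Root 35: left subtree has 3 nodes {2, 20, 30}, right has 9 {14, 15, 27, 22, 19, 32, 13, 37, 39}.
  Root 2: left subtree has 0 nodes { }, right has 2 {20, 30}.
    Root 30: left subtree has 1 node {20}, right has 0 { }.
  Root 22: left subtree has 3 nodes {14, 15, 27}, right has 5 {19, 32, 13, 37, 39}.
    Root 15: left subtree has 1 node {14}, right has 1 {27}.
    Root 32: left subtree has 1 node {19}, right has 3 {13, 37, 39}.
      Root 13: left subtree has 0 nodes { }, right has 2 {37, 39}.
        Root 37: left subtree has 0 nodes { }, right has 1 {39}.

20, 30, 2, 14, 27, 15, 19, 39, 37, 13, 32, 22, 35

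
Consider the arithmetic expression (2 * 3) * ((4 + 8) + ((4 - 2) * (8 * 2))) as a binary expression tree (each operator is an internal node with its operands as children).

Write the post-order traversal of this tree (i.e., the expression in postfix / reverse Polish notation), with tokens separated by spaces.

Post-order on an expression tree gives postfix notation: for each operator, emit left operand, right operand, then the operator.

2 3 * 4 8 + 4 2 - 8 2 * * + *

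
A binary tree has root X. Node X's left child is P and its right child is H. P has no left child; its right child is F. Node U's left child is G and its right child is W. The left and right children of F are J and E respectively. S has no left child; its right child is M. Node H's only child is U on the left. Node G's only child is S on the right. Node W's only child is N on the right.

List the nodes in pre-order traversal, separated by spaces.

Pre-order visits the node, then its left subtree, then its right subtree.
Visit X.
At X: go left to P.
  Visit P.
  At P: no left child.
  At P: go right to F.
    Visit F.
    At F: go left to J.
      J is a leaf — visit J.
    At F: go right to E.
      E is a leaf — visit E.
At X: go right to H.
  Visit H.
  At H: go left to U.
    Visit U.
    At U: go left to G.
      Visit G.
      At G: no left child.
      At G: go right to S.
        Visit S.
        At S: no left child.
        At S: go right to M.
          M is a leaf — visit M.
    At U: go right to W.
      Visit W.
      At W: no left child.
      At W: go right to N.
        N is a leaf — visit N.
  At H: no right child.

X P F J E H U G S M W N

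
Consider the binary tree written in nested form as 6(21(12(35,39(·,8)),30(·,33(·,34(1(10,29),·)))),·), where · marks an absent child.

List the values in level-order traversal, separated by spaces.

6 21 12 30 35 39 33 8 34 1 10 29

Level-order visits nodes level by level from the root, left to right within each level.
Level 0: 6
Level 1: 21
Level 2: 12, 30
Level 3: 35, 39, 33
Level 4: 8, 34
Level 5: 1
Level 6: 10, 29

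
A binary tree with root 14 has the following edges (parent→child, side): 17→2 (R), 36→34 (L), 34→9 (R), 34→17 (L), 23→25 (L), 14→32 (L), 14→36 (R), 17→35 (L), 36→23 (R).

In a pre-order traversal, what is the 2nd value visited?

Pre-order visits the node, then its left subtree, then its right subtree.
Visit 14.
At 14: go left to 32.
  32 is a leaf — visit 32.
At 14: go right to 36.
  Visit 36.
  At 36: go left to 34.
    Visit 34.
    At 34: go left to 17.
      Visit 17.
      At 17: go left to 35.
        35 is a leaf — visit 35.
      At 17: go right to 2.
        2 is a leaf — visit 2.
    At 34: go right to 9.
      9 is a leaf — visit 9.
  At 36: go right to 23.
    Visit 23.
    At 23: go left to 25.
      25 is a leaf — visit 25.
    At 23: no right child.
Full pre-order sequence: 14, 32, 36, 34, 17, 35, 2, 9, 23, 25.

32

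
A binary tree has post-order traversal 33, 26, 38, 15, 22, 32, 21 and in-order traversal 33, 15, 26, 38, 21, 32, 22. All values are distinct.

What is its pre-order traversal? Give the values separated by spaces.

The last element of post-order is the root; it splits in-order into left and right subtrees.
Root 21: left subtree has 4 nodes {33, 15, 26, 38}, right has 2 {32, 22}.
  Root 15: left subtree has 1 node {33}, right has 2 {26, 38}.
    Root 38: left subtree has 1 node {26}, right has 0 { }.
  Root 32: left subtree has 0 nodes { }, right has 1 {22}.

21 15 33 38 26 32 22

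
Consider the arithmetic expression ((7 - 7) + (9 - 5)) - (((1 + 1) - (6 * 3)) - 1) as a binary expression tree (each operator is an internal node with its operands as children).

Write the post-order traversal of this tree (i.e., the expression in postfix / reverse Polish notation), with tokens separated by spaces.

7 7 - 9 5 - + 1 1 + 6 3 * - 1 - -

Post-order on an expression tree gives postfix notation: for each operator, emit left operand, right operand, then the operator.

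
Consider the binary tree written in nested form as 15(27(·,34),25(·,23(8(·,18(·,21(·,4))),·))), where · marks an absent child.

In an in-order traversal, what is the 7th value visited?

In-order visits the left subtree, then the node, then the right subtree.
At 15: go left to 27.
  At 27: no left child.
  Visit 27.
  At 27: go right to 34.
    34 is a leaf — visit 34.
Visit 15.
At 15: go right to 25.
  At 25: no left child.
  Visit 25.
  At 25: go right to 23.
    At 23: go left to 8.
      At 8: no left child.
      Visit 8.
      At 8: go right to 18.
        At 18: no left child.
        Visit 18.
        At 18: go right to 21.
          At 21: no left child.
          Visit 21.
          At 21: go right to 4.
            4 is a leaf — visit 4.
    Visit 23.
    At 23: no right child.
Full in-order sequence: 27, 34, 15, 25, 8, 18, 21, 4, 23.

21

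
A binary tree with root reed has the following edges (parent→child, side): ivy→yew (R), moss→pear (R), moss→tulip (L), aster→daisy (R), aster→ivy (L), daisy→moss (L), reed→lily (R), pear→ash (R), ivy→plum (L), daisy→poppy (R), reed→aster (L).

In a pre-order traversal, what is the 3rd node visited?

Pre-order visits the node, then its left subtree, then its right subtree.
Visit reed.
At reed: go left to aster.
  Visit aster.
  At aster: go left to ivy.
    Visit ivy.
    At ivy: go left to plum.
      plum is a leaf — visit plum.
    At ivy: go right to yew.
      yew is a leaf — visit yew.
  At aster: go right to daisy.
    Visit daisy.
    At daisy: go left to moss.
      Visit moss.
      At moss: go left to tulip.
        tulip is a leaf — visit tulip.
      At moss: go right to pear.
        Visit pear.
        At pear: no left child.
        At pear: go right to ash.
          ash is a leaf — visit ash.
    At daisy: go right to poppy.
      poppy is a leaf — visit poppy.
At reed: go right to lily.
  lily is a leaf — visit lily.
Full pre-order sequence: reed, aster, ivy, plum, yew, daisy, moss, tulip, pear, ash, poppy, lily.

ivy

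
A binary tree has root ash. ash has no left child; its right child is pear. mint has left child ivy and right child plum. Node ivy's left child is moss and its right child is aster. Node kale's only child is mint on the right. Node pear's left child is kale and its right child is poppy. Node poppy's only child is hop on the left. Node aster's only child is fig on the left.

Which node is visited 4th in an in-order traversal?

In-order visits the left subtree, then the node, then the right subtree.
At ash: no left child.
Visit ash.
At ash: go right to pear.
  At pear: go left to kale.
    At kale: no left child.
    Visit kale.
    At kale: go right to mint.
      At mint: go left to ivy.
        At ivy: go left to moss.
          moss is a leaf — visit moss.
        Visit ivy.
        At ivy: go right to aster.
          At aster: go left to fig.
            fig is a leaf — visit fig.
          Visit aster.
          At aster: no right child.
      Visit mint.
      At mint: go right to plum.
        plum is a leaf — visit plum.
  Visit pear.
  At pear: go right to poppy.
    At poppy: go left to hop.
      hop is a leaf — visit hop.
    Visit poppy.
    At poppy: no right child.
Full in-order sequence: ash, kale, moss, ivy, fig, aster, mint, plum, pear, hop, poppy.

ivy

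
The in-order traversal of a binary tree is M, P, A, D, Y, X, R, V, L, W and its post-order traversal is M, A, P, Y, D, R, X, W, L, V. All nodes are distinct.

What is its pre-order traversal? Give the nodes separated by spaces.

V X D P M A Y R L W

The last element of post-order is the root; it splits in-order into left and right subtrees.
Root V: left subtree has 7 nodes {M, P, A, D, Y, X, R}, right has 2 {L, W}.
  Root X: left subtree has 5 nodes {M, P, A, D, Y}, right has 1 {R}.
    Root D: left subtree has 3 nodes {M, P, A}, right has 1 {Y}.
      Root P: left subtree has 1 node {M}, right has 1 {A}.
  Root L: left subtree has 0 nodes { }, right has 1 {W}.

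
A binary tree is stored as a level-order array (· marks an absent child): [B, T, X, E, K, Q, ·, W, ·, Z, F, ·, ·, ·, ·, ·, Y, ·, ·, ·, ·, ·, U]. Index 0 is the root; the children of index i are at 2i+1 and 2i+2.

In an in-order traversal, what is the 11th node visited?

In-order visits the left subtree, then the node, then the right subtree.
At B: go left to T.
  At T: go left to E.
    At E: go left to W.
      At W: no left child.
      Visit W.
      At W: go right to Y.
        Y is a leaf — visit Y.
    Visit E.
    At E: no right child.
  Visit T.
  At T: go right to K.
    At K: go left to Z.
      Z is a leaf — visit Z.
    Visit K.
    At K: go right to F.
      At F: no left child.
      Visit F.
      At F: go right to U.
        U is a leaf — visit U.
Visit B.
At B: go right to X.
  At X: go left to Q.
    Q is a leaf — visit Q.
  Visit X.
  At X: no right child.
Full in-order sequence: W, Y, E, T, Z, K, F, U, B, Q, X.

X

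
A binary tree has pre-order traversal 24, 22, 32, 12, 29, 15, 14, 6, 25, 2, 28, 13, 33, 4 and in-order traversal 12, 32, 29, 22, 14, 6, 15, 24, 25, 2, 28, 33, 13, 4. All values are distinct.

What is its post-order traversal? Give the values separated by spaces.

The first element of pre-order is the root; it splits in-order into left and right subtrees.
Root 24: left subtree has 7 nodes {12, 32, 29, 22, 14, 6, 15}, right has 6 {25, 2, 28, 33, 13, 4}.
  Root 22: left subtree has 3 nodes {12, 32, 29}, right has 3 {14, 6, 15}.
    Root 32: left subtree has 1 node {12}, right has 1 {29}.
    Root 15: left subtree has 2 nodes {14, 6}, right has 0 { }.
      Root 14: left subtree has 0 nodes { }, right has 1 {6}.
  Root 25: left subtree has 0 nodes { }, right has 5 {2, 28, 33, 13, 4}.
    Root 2: left subtree has 0 nodes { }, right has 4 {28, 33, 13, 4}.
      Root 28: left subtree has 0 nodes { }, right has 3 {33, 13, 4}.
        Root 13: left subtree has 1 node {33}, right has 1 {4}.

12 29 32 6 14 15 22 33 4 13 28 2 25 24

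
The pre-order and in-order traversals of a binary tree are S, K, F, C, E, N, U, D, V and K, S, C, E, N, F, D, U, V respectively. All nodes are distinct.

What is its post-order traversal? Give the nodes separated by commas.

K, N, E, C, D, V, U, F, S

The first element of pre-order is the root; it splits in-order into left and right subtrees.
Root S: left subtree has 1 node {K}, right has 7 {C, E, N, F, D, U, V}.
  Root F: left subtree has 3 nodes {C, E, N}, right has 3 {D, U, V}.
    Root C: left subtree has 0 nodes { }, right has 2 {E, N}.
      Root E: left subtree has 0 nodes { }, right has 1 {N}.
    Root U: left subtree has 1 node {D}, right has 1 {V}.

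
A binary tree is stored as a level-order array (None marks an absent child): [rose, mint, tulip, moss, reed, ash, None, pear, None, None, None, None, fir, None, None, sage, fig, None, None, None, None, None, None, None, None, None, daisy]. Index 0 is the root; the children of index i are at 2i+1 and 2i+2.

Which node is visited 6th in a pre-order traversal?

fig

Pre-order visits the node, then its left subtree, then its right subtree.
Visit rose.
At rose: go left to mint.
  Visit mint.
  At mint: go left to moss.
    Visit moss.
    At moss: go left to pear.
      Visit pear.
      At pear: go left to sage.
        sage is a leaf — visit sage.
      At pear: go right to fig.
        fig is a leaf — visit fig.
    At moss: no right child.
  At mint: go right to reed.
    reed is a leaf — visit reed.
At rose: go right to tulip.
  Visit tulip.
  At tulip: go left to ash.
    Visit ash.
    At ash: no left child.
    At ash: go right to fir.
      Visit fir.
      At fir: no left child.
      At fir: go right to daisy.
        daisy is a leaf — visit daisy.
  At tulip: no right child.
Full pre-order sequence: rose, mint, moss, pear, sage, fig, reed, tulip, ash, fir, daisy.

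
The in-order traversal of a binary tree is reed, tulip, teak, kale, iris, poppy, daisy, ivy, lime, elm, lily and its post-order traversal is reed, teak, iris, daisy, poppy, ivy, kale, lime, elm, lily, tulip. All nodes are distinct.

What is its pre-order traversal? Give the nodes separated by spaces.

tulip reed lily elm lime kale teak ivy poppy iris daisy

The last element of post-order is the root; it splits in-order into left and right subtrees.
Root tulip: left subtree has 1 node {reed}, right has 9 {teak, kale, iris, poppy, daisy, ivy, lime, elm, lily}.
  Root lily: left subtree has 8 nodes {teak, kale, iris, poppy, daisy, ivy, lime, elm}, right has 0 { }.
    Root elm: left subtree has 7 nodes {teak, kale, iris, poppy, daisy, ivy, lime}, right has 0 { }.
      Root lime: left subtree has 6 nodes {teak, kale, iris, poppy, daisy, ivy}, right has 0 { }.
        Root kale: left subtree has 1 node {teak}, right has 4 {iris, poppy, daisy, ivy}.
          Root ivy: left subtree has 3 nodes {iris, poppy, daisy}, right has 0 { }.
            Root poppy: left subtree has 1 node {iris}, right has 1 {daisy}.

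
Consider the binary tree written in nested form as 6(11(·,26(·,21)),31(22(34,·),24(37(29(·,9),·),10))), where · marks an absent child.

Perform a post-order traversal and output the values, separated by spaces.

21 26 11 34 22 9 29 37 10 24 31 6

Post-order visits the left subtree, then the right subtree, then the node.
At 6: go left to 11.
  At 11: no left child.
  At 11: go right to 26.
    At 26: no left child.
    At 26: go right to 21.
      21 is a leaf — visit 21.
    Visit 26.
  Visit 11.
At 6: go right to 31.
  At 31: go left to 22.
    At 22: go left to 34.
      34 is a leaf — visit 34.
    At 22: no right child.
    Visit 22.
  At 31: go right to 24.
    At 24: go left to 37.
      At 37: go left to 29.
        At 29: no left child.
        At 29: go right to 9.
          9 is a leaf — visit 9.
        Visit 29.
      At 37: no right child.
      Visit 37.
    At 24: go right to 10.
      10 is a leaf — visit 10.
    Visit 24.
  Visit 31.
Visit 6.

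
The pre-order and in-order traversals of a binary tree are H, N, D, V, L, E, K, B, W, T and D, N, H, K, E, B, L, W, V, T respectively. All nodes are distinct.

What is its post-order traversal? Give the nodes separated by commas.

D, N, K, B, E, W, L, T, V, H

The first element of pre-order is the root; it splits in-order into left and right subtrees.
Root H: left subtree has 2 nodes {D, N}, right has 7 {K, E, B, L, W, V, T}.
  Root N: left subtree has 1 node {D}, right has 0 { }.
  Root V: left subtree has 5 nodes {K, E, B, L, W}, right has 1 {T}.
    Root L: left subtree has 3 nodes {K, E, B}, right has 1 {W}.
      Root E: left subtree has 1 node {K}, right has 1 {B}.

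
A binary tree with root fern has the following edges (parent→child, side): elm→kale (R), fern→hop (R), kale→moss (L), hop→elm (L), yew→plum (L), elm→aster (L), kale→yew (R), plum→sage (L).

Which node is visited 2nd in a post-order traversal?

moss

Post-order visits the left subtree, then the right subtree, then the node.
At fern: no left child.
At fern: go right to hop.
  At hop: go left to elm.
    At elm: go left to aster.
      aster is a leaf — visit aster.
    At elm: go right to kale.
      At kale: go left to moss.
        moss is a leaf — visit moss.
      At kale: go right to yew.
        At yew: go left to plum.
          At plum: go left to sage.
            sage is a leaf — visit sage.
          At plum: no right child.
          Visit plum.
        At yew: no right child.
        Visit yew.
      Visit kale.
    Visit elm.
  At hop: no right child.
  Visit hop.
Visit fern.
Full post-order sequence: aster, moss, sage, plum, yew, kale, elm, hop, fern.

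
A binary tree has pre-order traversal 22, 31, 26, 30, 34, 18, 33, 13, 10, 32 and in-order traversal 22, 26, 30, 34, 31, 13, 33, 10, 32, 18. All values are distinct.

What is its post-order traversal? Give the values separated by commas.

The first element of pre-order is the root; it splits in-order into left and right subtrees.
Root 22: left subtree has 0 nodes { }, right has 9 {26, 30, 34, 31, 13, 33, 10, 32, 18}.
  Root 31: left subtree has 3 nodes {26, 30, 34}, right has 5 {13, 33, 10, 32, 18}.
    Root 26: left subtree has 0 nodes { }, right has 2 {30, 34}.
      Root 30: left subtree has 0 nodes { }, right has 1 {34}.
    Root 18: left subtree has 4 nodes {13, 33, 10, 32}, right has 0 { }.
      Root 33: left subtree has 1 node {13}, right has 2 {10, 32}.
        Root 10: left subtree has 0 nodes { }, right has 1 {32}.

34, 30, 26, 13, 32, 10, 33, 18, 31, 22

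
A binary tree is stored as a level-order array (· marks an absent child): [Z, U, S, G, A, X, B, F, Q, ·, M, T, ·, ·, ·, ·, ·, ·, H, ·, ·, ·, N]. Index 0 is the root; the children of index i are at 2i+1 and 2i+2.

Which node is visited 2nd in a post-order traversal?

H

Post-order visits the left subtree, then the right subtree, then the node.
At Z: go left to U.
  At U: go left to G.
    At G: go left to F.
      F is a leaf — visit F.
    At G: go right to Q.
      At Q: no left child.
      At Q: go right to H.
        H is a leaf — visit H.
      Visit Q.
    Visit G.
  At U: go right to A.
    At A: no left child.
    At A: go right to M.
      At M: no left child.
      At M: go right to N.
        N is a leaf — visit N.
      Visit M.
    Visit A.
  Visit U.
At Z: go right to S.
  At S: go left to X.
    At X: go left to T.
      T is a leaf — visit T.
    At X: no right child.
    Visit X.
  At S: go right to B.
    B is a leaf — visit B.
  Visit S.
Visit Z.
Full post-order sequence: F, H, Q, G, N, M, A, U, T, X, B, S, Z.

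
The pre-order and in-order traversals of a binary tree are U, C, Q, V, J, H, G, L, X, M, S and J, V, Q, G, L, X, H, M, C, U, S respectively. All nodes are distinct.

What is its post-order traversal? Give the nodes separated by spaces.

J V X L G M H Q C S U

The first element of pre-order is the root; it splits in-order into left and right subtrees.
Root U: left subtree has 9 nodes {J, V, Q, G, L, X, H, M, C}, right has 1 {S}.
  Root C: left subtree has 8 nodes {J, V, Q, G, L, X, H, M}, right has 0 { }.
    Root Q: left subtree has 2 nodes {J, V}, right has 5 {G, L, X, H, M}.
      Root V: left subtree has 1 node {J}, right has 0 { }.
      Root H: left subtree has 3 nodes {G, L, X}, right has 1 {M}.
        Root G: left subtree has 0 nodes { }, right has 2 {L, X}.
          Root L: left subtree has 0 nodes { }, right has 1 {X}.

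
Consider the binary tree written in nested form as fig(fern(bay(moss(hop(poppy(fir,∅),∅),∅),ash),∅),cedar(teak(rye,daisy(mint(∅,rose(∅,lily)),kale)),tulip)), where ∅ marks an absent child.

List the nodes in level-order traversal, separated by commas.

fig, fern, cedar, bay, teak, tulip, moss, ash, rye, daisy, hop, mint, kale, poppy, rose, fir, lily

Level-order visits nodes level by level from the root, left to right within each level.
Level 0: fig
Level 1: fern, cedar
Level 2: bay, teak, tulip
Level 3: moss, ash, rye, daisy
Level 4: hop, mint, kale
Level 5: poppy, rose
Level 6: fir, lily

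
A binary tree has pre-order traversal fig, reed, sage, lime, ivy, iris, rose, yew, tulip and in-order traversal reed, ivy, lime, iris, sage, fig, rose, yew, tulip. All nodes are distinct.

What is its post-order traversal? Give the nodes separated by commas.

ivy, iris, lime, sage, reed, tulip, yew, rose, fig

The first element of pre-order is the root; it splits in-order into left and right subtrees.
Root fig: left subtree has 5 nodes {reed, ivy, lime, iris, sage}, right has 3 {rose, yew, tulip}.
  Root reed: left subtree has 0 nodes { }, right has 4 {ivy, lime, iris, sage}.
    Root sage: left subtree has 3 nodes {ivy, lime, iris}, right has 0 { }.
      Root lime: left subtree has 1 node {ivy}, right has 1 {iris}.
  Root rose: left subtree has 0 nodes { }, right has 2 {yew, tulip}.
    Root yew: left subtree has 0 nodes { }, right has 1 {tulip}.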